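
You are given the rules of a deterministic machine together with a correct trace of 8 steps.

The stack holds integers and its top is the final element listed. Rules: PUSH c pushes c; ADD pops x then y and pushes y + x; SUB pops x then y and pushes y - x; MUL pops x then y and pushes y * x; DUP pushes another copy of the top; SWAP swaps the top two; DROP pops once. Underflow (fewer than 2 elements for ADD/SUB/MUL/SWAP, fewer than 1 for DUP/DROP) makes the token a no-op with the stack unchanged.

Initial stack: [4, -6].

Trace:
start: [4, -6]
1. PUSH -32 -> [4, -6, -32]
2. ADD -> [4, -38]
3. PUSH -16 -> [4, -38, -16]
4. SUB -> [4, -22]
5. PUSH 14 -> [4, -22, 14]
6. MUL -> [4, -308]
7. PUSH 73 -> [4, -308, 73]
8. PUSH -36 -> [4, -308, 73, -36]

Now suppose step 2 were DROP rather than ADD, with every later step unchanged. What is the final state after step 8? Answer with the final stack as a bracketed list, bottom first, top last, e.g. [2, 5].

[4, 140, 73, -36]

(re-executing from step 2 with the substitution; state before step 2: [4, -6, -32])
2. DROP -> [4, -6]
3. PUSH -16 -> [4, -6, -16]
4. SUB -> [4, 10]
5. PUSH 14 -> [4, 10, 14]
6. MUL -> [4, 140]
7. PUSH 73 -> [4, 140, 73]
8. PUSH -36 -> [4, 140, 73, -36]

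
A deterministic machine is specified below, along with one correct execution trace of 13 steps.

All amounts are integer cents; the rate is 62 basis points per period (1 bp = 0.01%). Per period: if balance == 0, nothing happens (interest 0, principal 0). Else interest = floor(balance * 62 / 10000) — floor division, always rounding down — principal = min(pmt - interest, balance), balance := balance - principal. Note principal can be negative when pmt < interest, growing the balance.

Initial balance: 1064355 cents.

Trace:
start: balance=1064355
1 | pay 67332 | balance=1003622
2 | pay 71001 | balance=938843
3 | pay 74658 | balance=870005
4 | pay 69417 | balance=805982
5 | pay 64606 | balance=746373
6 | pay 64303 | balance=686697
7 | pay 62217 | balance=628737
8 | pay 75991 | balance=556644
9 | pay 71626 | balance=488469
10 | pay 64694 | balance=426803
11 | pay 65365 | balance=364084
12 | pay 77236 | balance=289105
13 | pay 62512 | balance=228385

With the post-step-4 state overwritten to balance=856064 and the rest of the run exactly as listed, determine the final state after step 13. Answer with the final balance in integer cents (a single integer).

281329

state after step 4 := balance=856064
5 | pay 64606 | balance=796765
6 | pay 64303 | balance=737401
7 | pay 62217 | balance=679755
8 | pay 75991 | balance=607978
9 | pay 71626 | balance=540121
10 | pay 64694 | balance=478775
11 | pay 65365 | balance=416378
12 | pay 77236 | balance=341723
13 | pay 62512 | balance=281329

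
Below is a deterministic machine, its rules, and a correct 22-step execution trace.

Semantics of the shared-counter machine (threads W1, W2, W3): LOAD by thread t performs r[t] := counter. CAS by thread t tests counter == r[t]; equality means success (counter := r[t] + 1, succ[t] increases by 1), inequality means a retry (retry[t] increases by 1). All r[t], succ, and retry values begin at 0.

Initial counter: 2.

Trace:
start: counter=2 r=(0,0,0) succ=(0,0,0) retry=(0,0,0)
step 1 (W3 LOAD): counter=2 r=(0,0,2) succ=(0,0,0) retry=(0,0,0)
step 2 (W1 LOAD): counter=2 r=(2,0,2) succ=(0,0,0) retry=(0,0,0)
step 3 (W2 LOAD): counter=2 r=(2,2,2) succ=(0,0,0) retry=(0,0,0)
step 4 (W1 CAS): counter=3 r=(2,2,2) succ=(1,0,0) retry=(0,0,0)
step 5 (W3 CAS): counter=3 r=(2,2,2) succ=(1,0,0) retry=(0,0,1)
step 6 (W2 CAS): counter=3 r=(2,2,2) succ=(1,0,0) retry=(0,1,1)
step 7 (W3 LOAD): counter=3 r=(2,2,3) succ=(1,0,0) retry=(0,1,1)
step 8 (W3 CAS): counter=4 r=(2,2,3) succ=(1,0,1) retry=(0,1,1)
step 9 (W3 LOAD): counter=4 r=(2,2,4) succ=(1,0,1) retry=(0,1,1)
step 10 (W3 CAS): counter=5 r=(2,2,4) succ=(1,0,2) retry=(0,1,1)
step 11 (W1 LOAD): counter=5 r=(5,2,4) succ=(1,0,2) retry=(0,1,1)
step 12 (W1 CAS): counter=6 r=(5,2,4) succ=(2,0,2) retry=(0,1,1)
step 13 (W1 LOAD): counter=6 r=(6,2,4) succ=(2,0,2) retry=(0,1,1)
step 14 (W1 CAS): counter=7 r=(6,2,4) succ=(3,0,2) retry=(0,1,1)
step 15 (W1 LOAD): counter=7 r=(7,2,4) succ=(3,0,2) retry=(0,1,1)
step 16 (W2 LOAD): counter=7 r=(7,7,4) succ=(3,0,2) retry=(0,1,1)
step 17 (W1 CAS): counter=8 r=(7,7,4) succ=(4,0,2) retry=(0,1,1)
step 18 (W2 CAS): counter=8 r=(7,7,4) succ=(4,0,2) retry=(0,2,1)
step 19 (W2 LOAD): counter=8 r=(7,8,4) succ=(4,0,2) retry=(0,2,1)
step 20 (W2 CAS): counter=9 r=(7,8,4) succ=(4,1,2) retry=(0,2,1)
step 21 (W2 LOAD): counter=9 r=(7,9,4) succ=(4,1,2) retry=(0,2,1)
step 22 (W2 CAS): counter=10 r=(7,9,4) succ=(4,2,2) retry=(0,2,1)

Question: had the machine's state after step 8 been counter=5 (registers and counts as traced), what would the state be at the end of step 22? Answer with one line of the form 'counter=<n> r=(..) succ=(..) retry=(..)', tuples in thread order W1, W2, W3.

state after step 8 := counter=5 r=(2,2,3) succ=(1,0,1) retry=(0,1,1)
step 9 (W3 LOAD): counter=5 r=(2,2,5) succ=(1,0,1) retry=(0,1,1)
step 10 (W3 CAS): counter=6 r=(2,2,5) succ=(1,0,2) retry=(0,1,1)
step 11 (W1 LOAD): counter=6 r=(6,2,5) succ=(1,0,2) retry=(0,1,1)
step 12 (W1 CAS): counter=7 r=(6,2,5) succ=(2,0,2) retry=(0,1,1)
step 13 (W1 LOAD): counter=7 r=(7,2,5) succ=(2,0,2) retry=(0,1,1)
step 14 (W1 CAS): counter=8 r=(7,2,5) succ=(3,0,2) retry=(0,1,1)
step 15 (W1 LOAD): counter=8 r=(8,2,5) succ=(3,0,2) retry=(0,1,1)
step 16 (W2 LOAD): counter=8 r=(8,8,5) succ=(3,0,2) retry=(0,1,1)
step 17 (W1 CAS): counter=9 r=(8,8,5) succ=(4,0,2) retry=(0,1,1)
step 18 (W2 CAS): counter=9 r=(8,8,5) succ=(4,0,2) retry=(0,2,1)
step 19 (W2 LOAD): counter=9 r=(8,9,5) succ=(4,0,2) retry=(0,2,1)
step 20 (W2 CAS): counter=10 r=(8,9,5) succ=(4,1,2) retry=(0,2,1)
step 21 (W2 LOAD): counter=10 r=(8,10,5) succ=(4,1,2) retry=(0,2,1)
step 22 (W2 CAS): counter=11 r=(8,10,5) succ=(4,2,2) retry=(0,2,1)

counter=11 r=(8,10,5) succ=(4,2,2) retry=(0,2,1)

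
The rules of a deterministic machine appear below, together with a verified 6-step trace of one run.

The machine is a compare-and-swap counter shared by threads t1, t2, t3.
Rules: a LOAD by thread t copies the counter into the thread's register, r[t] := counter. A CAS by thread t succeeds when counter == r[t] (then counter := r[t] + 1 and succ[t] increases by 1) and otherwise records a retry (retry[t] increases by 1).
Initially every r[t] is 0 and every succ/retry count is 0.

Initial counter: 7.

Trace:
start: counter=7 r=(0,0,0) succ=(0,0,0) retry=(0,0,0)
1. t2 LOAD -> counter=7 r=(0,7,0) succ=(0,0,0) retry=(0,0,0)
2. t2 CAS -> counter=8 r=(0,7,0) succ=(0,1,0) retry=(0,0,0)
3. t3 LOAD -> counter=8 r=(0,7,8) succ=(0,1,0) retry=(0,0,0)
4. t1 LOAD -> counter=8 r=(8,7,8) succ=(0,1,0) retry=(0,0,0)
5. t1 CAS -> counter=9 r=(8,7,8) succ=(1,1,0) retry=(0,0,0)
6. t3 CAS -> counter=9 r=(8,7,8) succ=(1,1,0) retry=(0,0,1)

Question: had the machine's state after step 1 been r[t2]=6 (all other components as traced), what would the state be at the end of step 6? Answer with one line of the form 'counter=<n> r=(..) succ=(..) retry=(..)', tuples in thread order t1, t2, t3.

counter=8 r=(7,6,7) succ=(1,0,0) retry=(0,1,1)

state after step 1 := counter=7 r=(0,6,0) succ=(0,0,0) retry=(0,0,0)
2. t2 CAS -> counter=7 r=(0,6,0) succ=(0,0,0) retry=(0,1,0)
3. t3 LOAD -> counter=7 r=(0,6,7) succ=(0,0,0) retry=(0,1,0)
4. t1 LOAD -> counter=7 r=(7,6,7) succ=(0,0,0) retry=(0,1,0)
5. t1 CAS -> counter=8 r=(7,6,7) succ=(1,0,0) retry=(0,1,0)
6. t3 CAS -> counter=8 r=(7,6,7) succ=(1,0,0) retry=(0,1,1)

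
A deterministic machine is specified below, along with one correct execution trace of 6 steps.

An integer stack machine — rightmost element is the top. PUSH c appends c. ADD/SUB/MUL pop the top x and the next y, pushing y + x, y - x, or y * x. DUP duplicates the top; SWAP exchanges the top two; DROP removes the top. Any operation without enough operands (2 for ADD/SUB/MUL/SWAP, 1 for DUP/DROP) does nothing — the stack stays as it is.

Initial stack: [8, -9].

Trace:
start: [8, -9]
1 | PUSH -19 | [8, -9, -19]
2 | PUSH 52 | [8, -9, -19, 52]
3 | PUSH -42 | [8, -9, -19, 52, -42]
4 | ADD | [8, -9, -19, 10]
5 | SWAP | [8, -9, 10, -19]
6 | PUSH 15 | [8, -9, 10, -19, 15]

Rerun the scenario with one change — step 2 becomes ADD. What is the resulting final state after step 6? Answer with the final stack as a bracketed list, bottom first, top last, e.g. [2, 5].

(re-executing from step 2 with the substitution; state before step 2: [8, -9, -19])
2 | ADD | [8, -28]
3 | PUSH -42 | [8, -28, -42]
4 | ADD | [8, -70]
5 | SWAP | [-70, 8]
6 | PUSH 15 | [-70, 8, 15]

[-70, 8, 15]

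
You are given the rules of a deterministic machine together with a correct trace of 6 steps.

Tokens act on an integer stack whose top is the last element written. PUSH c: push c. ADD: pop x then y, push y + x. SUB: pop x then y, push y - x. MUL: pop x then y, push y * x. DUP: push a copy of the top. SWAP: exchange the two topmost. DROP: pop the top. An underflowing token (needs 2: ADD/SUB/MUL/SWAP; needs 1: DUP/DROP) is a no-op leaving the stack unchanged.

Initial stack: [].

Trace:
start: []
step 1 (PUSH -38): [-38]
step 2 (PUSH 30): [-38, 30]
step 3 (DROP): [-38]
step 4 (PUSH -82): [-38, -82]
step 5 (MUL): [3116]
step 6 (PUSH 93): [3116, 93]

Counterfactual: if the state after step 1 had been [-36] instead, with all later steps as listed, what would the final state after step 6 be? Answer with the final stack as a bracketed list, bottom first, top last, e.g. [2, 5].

state after step 1 := [-36]
step 2 (PUSH 30): [-36, 30]
step 3 (DROP): [-36]
step 4 (PUSH -82): [-36, -82]
step 5 (MUL): [2952]
step 6 (PUSH 93): [2952, 93]

[2952, 93]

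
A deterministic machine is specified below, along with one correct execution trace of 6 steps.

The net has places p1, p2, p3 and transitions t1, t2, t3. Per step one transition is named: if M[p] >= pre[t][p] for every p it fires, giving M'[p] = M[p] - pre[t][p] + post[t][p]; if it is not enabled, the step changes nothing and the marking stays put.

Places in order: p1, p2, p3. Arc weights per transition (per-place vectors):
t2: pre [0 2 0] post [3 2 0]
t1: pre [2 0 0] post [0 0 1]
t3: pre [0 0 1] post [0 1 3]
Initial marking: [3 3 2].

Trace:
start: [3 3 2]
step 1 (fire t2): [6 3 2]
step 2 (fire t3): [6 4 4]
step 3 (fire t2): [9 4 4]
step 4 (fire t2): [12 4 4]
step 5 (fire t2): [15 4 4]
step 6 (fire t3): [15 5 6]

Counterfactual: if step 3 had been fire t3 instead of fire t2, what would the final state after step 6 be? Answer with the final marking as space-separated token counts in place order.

12 6 8

(re-executing from step 3 with the substitution; state before step 3: [6 4 4])
step 3 (fire t3): [6 5 6]
step 4 (fire t2): [9 5 6]
step 5 (fire t2): [12 5 6]
step 6 (fire t3): [12 6 8]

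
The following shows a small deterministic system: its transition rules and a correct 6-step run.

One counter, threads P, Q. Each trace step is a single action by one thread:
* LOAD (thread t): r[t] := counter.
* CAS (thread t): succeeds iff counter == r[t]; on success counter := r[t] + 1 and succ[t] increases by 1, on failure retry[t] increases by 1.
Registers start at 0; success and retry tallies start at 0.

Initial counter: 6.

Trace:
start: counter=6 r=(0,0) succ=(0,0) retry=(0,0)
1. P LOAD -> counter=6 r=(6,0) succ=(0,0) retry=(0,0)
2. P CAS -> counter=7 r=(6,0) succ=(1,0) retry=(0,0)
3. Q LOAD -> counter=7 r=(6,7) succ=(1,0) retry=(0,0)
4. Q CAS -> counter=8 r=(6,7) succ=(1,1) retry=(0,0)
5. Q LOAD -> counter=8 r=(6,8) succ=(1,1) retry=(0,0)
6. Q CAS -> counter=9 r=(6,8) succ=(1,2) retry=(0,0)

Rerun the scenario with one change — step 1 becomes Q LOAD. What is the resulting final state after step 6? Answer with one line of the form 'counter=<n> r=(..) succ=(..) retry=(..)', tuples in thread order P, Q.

counter=8 r=(0,7) succ=(0,2) retry=(1,0)

(re-executing from step 1 with the substitution; state before step 1: counter=6 r=(0,0) succ=(0,0) retry=(0,0))
1. Q LOAD -> counter=6 r=(0,6) succ=(0,0) retry=(0,0)
2. P CAS -> counter=6 r=(0,6) succ=(0,0) retry=(1,0)
3. Q LOAD -> counter=6 r=(0,6) succ=(0,0) retry=(1,0)
4. Q CAS -> counter=7 r=(0,6) succ=(0,1) retry=(1,0)
5. Q LOAD -> counter=7 r=(0,7) succ=(0,1) retry=(1,0)
6. Q CAS -> counter=8 r=(0,7) succ=(0,2) retry=(1,0)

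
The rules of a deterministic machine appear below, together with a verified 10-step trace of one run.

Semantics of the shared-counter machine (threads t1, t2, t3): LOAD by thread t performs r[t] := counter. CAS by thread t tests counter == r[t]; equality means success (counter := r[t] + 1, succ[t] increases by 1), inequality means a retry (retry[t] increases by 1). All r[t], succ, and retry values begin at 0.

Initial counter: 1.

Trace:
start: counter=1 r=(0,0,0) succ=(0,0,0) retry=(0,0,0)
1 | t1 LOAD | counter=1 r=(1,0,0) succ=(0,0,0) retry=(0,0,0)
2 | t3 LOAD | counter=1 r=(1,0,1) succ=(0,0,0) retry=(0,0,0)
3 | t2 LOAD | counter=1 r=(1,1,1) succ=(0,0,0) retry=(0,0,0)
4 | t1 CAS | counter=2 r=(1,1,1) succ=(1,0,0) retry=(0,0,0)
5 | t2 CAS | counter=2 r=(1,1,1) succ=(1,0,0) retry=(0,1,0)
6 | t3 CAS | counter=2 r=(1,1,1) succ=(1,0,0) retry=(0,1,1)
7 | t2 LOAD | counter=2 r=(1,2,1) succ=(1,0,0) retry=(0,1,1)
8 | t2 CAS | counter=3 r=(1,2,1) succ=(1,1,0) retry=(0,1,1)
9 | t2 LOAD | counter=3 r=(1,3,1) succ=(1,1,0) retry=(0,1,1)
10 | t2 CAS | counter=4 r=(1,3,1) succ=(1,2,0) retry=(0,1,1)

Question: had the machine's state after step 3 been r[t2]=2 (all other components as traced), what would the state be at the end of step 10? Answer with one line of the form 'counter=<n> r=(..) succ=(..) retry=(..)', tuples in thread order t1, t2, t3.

state after step 3 := counter=1 r=(1,2,1) succ=(0,0,0) retry=(0,0,0)
4 | t1 CAS | counter=2 r=(1,2,1) succ=(1,0,0) retry=(0,0,0)
5 | t2 CAS | counter=3 r=(1,2,1) succ=(1,1,0) retry=(0,0,0)
6 | t3 CAS | counter=3 r=(1,2,1) succ=(1,1,0) retry=(0,0,1)
7 | t2 LOAD | counter=3 r=(1,3,1) succ=(1,1,0) retry=(0,0,1)
8 | t2 CAS | counter=4 r=(1,3,1) succ=(1,2,0) retry=(0,0,1)
9 | t2 LOAD | counter=4 r=(1,4,1) succ=(1,2,0) retry=(0,0,1)
10 | t2 CAS | counter=5 r=(1,4,1) succ=(1,3,0) retry=(0,0,1)

counter=5 r=(1,4,1) succ=(1,3,0) retry=(0,0,1)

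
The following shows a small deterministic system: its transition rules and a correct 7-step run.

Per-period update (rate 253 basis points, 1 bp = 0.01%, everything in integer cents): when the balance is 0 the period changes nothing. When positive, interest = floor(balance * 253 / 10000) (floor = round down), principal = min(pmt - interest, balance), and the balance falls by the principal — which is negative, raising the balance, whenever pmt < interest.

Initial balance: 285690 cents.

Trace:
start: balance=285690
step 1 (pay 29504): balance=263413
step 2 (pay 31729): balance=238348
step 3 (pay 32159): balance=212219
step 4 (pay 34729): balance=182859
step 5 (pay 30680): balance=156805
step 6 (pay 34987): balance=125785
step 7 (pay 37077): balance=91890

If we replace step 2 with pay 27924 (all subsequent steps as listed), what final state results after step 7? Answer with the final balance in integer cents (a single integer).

(re-executing from step 2 with the substitution; state before step 2: balance=263413)
step 2 (pay 27924): balance=242153
step 3 (pay 32159): balance=216120
step 4 (pay 34729): balance=186858
step 5 (pay 30680): balance=160905
step 6 (pay 34987): balance=129988
step 7 (pay 37077): balance=96199

96199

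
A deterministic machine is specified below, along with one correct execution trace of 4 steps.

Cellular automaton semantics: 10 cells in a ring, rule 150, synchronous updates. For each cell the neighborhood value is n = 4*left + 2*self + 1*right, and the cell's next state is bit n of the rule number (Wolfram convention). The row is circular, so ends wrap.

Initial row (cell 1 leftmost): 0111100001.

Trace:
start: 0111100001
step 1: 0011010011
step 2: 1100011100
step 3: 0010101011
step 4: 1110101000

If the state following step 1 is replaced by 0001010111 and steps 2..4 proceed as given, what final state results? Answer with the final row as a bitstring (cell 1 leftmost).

1100101100

state after step 1 := 0001010111
step 2: 1011010010
step 3: 1000011110
step 4: 1100101100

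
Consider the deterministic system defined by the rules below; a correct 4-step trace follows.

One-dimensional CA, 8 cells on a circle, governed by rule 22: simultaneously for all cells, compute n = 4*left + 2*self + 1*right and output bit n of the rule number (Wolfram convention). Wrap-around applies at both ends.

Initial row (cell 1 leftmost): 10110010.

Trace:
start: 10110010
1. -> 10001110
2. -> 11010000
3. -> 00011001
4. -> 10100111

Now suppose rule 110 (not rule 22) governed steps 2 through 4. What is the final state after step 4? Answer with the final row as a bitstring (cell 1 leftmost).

(re-executing steps 2..4 under rule 110; state before step 2: 10001110)
2. -> 10011011
3. -> 10111110
4. -> 11100011

11100011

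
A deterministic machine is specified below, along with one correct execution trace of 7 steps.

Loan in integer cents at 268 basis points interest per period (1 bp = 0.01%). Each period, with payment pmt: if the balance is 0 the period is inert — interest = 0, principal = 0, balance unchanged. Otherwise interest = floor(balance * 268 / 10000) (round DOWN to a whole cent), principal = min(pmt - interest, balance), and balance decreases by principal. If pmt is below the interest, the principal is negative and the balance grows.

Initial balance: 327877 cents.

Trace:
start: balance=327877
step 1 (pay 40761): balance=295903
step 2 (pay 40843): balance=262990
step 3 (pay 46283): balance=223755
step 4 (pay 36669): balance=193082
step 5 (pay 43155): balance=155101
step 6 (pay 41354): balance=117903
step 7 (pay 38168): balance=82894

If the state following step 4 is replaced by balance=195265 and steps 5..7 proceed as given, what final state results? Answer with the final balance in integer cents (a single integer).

85258

state after step 4 := balance=195265
step 5 (pay 43155): balance=157343
step 6 (pay 41354): balance=120205
step 7 (pay 38168): balance=85258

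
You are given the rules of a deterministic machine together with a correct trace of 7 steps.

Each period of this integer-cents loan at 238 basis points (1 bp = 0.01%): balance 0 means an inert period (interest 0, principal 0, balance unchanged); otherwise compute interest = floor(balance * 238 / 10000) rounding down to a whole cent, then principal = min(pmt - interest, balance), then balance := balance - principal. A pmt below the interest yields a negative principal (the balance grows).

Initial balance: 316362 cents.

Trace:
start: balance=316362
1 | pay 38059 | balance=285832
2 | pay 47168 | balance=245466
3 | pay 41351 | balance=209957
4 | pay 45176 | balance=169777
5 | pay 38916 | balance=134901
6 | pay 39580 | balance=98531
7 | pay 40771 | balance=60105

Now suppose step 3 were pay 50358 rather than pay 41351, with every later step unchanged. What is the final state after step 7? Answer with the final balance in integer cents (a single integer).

(re-executing from step 3 with the substitution; state before step 3: balance=245466)
3 | pay 50358 | balance=200950
4 | pay 45176 | balance=160556
5 | pay 38916 | balance=125461
6 | pay 39580 | balance=88866
7 | pay 40771 | balance=50210

50210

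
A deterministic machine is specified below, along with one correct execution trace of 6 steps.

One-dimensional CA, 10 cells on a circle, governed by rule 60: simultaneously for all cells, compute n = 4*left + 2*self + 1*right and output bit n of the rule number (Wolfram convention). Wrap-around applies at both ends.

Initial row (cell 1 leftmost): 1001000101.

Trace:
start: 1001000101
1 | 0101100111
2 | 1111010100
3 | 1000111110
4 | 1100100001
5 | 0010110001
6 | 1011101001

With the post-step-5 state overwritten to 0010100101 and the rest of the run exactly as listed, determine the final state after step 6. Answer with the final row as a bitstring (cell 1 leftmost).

1011110111

state after step 5 := 0010100101
6 | 1011110111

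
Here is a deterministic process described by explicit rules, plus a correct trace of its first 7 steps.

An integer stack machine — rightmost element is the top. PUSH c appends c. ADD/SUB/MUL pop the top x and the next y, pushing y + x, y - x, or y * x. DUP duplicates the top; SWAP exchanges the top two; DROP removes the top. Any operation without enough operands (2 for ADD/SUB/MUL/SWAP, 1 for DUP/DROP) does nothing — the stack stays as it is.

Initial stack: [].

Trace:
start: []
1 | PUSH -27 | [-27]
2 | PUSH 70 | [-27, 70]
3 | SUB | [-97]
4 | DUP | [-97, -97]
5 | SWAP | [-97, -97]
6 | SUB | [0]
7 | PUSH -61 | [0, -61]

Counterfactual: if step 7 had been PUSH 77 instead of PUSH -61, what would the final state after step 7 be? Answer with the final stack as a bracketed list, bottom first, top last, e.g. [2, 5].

(re-executing from step 7 with the substitution; state before step 7: [0])
7 | PUSH 77 | [0, 77]

[0, 77]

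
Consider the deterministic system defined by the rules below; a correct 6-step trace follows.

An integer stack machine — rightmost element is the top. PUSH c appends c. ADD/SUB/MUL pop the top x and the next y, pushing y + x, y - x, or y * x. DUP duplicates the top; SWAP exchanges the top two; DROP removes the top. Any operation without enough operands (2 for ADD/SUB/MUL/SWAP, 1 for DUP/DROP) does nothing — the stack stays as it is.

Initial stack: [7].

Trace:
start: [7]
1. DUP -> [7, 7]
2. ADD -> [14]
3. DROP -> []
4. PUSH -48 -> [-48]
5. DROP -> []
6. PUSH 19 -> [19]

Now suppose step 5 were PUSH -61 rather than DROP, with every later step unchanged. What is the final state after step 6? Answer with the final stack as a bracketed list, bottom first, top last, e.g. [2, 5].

[-48, -61, 19]

(re-executing from step 5 with the substitution; state before step 5: [-48])
5. PUSH -61 -> [-48, -61]
6. PUSH 19 -> [-48, -61, 19]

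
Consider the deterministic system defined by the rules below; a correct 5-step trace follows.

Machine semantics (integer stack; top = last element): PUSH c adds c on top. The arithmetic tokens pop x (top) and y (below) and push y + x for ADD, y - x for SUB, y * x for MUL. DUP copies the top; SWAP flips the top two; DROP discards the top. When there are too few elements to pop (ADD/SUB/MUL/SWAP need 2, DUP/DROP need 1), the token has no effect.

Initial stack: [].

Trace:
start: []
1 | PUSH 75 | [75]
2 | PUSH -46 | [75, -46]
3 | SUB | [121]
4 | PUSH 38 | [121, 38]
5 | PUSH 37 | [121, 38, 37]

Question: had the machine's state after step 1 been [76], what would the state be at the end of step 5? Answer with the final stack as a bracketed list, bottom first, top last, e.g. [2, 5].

[122, 38, 37]

state after step 1 := [76]
2 | PUSH -46 | [76, -46]
3 | SUB | [122]
4 | PUSH 38 | [122, 38]
5 | PUSH 37 | [122, 38, 37]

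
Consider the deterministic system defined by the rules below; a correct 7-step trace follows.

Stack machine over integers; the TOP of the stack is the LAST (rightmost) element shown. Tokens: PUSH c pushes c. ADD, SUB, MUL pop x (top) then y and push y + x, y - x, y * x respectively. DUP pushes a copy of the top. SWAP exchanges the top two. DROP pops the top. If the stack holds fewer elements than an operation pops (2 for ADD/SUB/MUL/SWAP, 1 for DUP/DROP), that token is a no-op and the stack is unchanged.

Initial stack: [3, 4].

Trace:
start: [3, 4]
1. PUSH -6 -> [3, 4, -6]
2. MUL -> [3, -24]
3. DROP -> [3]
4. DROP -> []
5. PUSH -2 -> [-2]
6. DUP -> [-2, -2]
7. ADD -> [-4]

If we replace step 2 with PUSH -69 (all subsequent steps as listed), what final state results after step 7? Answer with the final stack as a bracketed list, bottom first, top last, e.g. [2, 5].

(re-executing from step 2 with the substitution; state before step 2: [3, 4, -6])
2. PUSH -69 -> [3, 4, -6, -69]
3. DROP -> [3, 4, -6]
4. DROP -> [3, 4]
5. PUSH -2 -> [3, 4, -2]
6. DUP -> [3, 4, -2, -2]
7. ADD -> [3, 4, -4]

[3, 4, -4]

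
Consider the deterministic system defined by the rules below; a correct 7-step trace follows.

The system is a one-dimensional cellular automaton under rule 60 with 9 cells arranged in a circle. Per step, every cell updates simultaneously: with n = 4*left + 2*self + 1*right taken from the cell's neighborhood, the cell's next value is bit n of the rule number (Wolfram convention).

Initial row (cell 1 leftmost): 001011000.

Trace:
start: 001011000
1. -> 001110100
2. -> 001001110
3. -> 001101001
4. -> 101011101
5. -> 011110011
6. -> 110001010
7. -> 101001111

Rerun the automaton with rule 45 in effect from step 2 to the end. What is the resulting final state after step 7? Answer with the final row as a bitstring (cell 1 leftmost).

010100001

(re-executing steps 2..7 under rule 45; state before step 2: 001110100)
2. -> 101001101
3. -> 011001011
4. -> 110001110
5. -> 100101001
6. -> 000111001
7. -> 010100001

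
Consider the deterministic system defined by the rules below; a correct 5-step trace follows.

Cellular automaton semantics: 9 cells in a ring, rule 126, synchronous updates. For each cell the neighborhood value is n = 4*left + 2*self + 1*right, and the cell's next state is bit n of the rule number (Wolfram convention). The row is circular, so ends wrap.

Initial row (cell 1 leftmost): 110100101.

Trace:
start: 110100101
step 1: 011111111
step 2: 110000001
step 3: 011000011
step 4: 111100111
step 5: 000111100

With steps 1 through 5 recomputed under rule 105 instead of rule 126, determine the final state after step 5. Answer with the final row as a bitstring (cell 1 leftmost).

010011001

(re-executing steps 1..5 under rule 105; state before step 1: 110100101)
step 1: 011000011
step 2: 111011011
step 3: 001111110
step 4: 101000010
step 5: 010011001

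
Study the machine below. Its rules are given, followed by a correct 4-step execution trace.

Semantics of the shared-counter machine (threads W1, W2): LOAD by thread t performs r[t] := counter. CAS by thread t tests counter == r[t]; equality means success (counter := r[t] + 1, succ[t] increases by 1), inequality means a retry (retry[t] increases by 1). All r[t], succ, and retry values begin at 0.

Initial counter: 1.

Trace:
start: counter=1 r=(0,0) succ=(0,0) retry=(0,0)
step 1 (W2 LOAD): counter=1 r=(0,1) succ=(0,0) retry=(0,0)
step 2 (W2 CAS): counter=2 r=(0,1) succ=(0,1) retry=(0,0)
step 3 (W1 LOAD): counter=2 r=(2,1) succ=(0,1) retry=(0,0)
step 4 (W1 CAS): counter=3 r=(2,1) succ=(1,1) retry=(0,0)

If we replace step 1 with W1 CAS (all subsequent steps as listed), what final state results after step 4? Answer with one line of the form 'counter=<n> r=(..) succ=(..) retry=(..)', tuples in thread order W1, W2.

counter=2 r=(1,0) succ=(1,0) retry=(1,1)

(re-executing from step 1 with the substitution; state before step 1: counter=1 r=(0,0) succ=(0,0) retry=(0,0))
step 1 (W1 CAS): counter=1 r=(0,0) succ=(0,0) retry=(1,0)
step 2 (W2 CAS): counter=1 r=(0,0) succ=(0,0) retry=(1,1)
step 3 (W1 LOAD): counter=1 r=(1,0) succ=(0,0) retry=(1,1)
step 4 (W1 CAS): counter=2 r=(1,0) succ=(1,0) retry=(1,1)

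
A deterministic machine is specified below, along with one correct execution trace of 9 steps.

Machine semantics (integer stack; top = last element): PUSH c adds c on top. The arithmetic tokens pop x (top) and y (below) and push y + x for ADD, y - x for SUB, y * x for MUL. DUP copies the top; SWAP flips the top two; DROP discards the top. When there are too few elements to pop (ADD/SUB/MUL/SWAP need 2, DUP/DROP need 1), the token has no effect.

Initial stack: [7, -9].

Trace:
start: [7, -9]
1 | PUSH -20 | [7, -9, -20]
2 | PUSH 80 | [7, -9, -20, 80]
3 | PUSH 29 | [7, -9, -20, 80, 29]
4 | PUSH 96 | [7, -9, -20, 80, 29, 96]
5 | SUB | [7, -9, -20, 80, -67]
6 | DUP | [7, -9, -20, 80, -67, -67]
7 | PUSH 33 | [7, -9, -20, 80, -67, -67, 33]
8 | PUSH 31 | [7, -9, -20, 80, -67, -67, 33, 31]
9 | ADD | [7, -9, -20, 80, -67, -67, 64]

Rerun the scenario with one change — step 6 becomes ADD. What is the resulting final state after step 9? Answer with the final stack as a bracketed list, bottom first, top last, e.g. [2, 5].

[7, -9, -20, 13, 64]

(re-executing from step 6 with the substitution; state before step 6: [7, -9, -20, 80, -67])
6 | ADD | [7, -9, -20, 13]
7 | PUSH 33 | [7, -9, -20, 13, 33]
8 | PUSH 31 | [7, -9, -20, 13, 33, 31]
9 | ADD | [7, -9, -20, 13, 64]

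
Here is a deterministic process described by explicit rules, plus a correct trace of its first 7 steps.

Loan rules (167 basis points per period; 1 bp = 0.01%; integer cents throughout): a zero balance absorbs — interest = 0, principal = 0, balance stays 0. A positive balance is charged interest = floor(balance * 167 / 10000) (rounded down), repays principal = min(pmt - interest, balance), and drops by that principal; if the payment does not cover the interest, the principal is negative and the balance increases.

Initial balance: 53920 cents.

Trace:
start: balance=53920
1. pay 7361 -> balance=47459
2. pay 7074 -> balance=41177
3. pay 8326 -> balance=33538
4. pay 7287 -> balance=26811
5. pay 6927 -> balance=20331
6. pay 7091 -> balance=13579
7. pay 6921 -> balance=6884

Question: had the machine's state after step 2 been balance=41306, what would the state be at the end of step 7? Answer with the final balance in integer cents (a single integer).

state after step 2 := balance=41306
3. pay 8326 -> balance=33669
4. pay 7287 -> balance=26944
5. pay 6927 -> balance=20466
6. pay 7091 -> balance=13716
7. pay 6921 -> balance=7024

7024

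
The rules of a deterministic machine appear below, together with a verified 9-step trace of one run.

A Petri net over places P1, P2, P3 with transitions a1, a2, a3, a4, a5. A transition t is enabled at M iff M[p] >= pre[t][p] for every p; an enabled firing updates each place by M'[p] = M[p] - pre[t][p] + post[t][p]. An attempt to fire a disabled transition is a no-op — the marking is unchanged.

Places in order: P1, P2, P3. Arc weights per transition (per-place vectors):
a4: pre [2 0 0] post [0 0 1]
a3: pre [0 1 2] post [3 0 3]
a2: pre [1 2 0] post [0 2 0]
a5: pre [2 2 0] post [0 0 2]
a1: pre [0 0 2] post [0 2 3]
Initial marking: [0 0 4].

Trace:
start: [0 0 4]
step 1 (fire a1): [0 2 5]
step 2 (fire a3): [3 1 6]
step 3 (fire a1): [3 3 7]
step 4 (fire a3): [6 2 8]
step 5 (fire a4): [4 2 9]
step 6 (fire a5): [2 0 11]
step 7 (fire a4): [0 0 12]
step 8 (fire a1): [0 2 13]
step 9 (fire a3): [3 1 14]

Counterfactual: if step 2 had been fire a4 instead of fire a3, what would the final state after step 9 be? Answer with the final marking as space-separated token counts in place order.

4 4 10

(re-executing from step 2 with the substitution; state before step 2: [0 2 5])
step 2 (fire a4): [0 2 5]
step 3 (fire a1): [0 4 6]
step 4 (fire a3): [3 3 7]
step 5 (fire a4): [1 3 8]
step 6 (fire a5): [1 3 8]
step 7 (fire a4): [1 3 8]
step 8 (fire a1): [1 5 9]
step 9 (fire a3): [4 4 10]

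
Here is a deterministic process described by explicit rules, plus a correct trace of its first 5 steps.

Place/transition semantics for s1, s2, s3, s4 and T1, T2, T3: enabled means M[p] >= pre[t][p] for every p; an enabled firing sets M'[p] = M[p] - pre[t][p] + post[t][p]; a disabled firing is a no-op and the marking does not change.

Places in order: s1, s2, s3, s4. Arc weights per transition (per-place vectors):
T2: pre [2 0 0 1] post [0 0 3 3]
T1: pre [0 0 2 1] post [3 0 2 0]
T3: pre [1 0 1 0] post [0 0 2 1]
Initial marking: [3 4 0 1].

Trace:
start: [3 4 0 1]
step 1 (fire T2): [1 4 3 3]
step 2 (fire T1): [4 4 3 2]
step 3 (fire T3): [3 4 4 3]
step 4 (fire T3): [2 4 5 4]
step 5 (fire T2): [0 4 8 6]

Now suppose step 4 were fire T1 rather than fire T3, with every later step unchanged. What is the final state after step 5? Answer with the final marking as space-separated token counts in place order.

4 4 7 4

(re-executing from step 4 with the substitution; state before step 4: [3 4 4 3])
step 4 (fire T1): [6 4 4 2]
step 5 (fire T2): [4 4 7 4]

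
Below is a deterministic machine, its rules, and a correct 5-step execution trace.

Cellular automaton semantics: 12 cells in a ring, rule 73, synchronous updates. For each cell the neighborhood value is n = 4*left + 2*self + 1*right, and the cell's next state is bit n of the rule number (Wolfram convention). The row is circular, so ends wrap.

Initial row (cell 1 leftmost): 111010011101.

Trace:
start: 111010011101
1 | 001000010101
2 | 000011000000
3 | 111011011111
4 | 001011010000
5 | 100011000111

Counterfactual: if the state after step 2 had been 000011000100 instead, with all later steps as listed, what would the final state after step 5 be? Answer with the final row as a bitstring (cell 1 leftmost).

state after step 2 := 000011000100
3 | 111011010001
4 | 001011000101
5 | 000011010000

000011010000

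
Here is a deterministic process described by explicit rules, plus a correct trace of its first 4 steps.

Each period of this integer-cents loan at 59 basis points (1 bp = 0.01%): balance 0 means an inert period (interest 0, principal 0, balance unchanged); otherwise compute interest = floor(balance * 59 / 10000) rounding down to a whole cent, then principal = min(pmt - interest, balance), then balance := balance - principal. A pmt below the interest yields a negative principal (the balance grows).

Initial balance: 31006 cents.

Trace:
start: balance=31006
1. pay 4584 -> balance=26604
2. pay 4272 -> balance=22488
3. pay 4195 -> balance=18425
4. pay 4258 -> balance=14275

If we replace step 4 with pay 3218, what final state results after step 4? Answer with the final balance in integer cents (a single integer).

15315

(re-executing from step 4 with the substitution; state before step 4: balance=18425)
4. pay 3218 -> balance=15315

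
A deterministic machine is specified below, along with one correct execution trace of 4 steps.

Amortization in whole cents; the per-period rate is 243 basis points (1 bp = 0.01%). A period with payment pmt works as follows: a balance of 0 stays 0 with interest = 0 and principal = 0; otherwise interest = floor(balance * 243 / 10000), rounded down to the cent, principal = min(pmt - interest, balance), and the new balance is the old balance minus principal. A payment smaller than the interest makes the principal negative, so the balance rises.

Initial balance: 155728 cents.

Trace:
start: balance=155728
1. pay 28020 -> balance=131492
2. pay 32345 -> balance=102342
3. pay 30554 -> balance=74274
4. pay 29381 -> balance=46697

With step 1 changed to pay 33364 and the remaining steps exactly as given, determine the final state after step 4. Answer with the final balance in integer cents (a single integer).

40954

(re-executing from step 1 with the substitution; state before step 1: balance=155728)
1. pay 33364 -> balance=126148
2. pay 32345 -> balance=96868
3. pay 30554 -> balance=68667
4. pay 29381 -> balance=40954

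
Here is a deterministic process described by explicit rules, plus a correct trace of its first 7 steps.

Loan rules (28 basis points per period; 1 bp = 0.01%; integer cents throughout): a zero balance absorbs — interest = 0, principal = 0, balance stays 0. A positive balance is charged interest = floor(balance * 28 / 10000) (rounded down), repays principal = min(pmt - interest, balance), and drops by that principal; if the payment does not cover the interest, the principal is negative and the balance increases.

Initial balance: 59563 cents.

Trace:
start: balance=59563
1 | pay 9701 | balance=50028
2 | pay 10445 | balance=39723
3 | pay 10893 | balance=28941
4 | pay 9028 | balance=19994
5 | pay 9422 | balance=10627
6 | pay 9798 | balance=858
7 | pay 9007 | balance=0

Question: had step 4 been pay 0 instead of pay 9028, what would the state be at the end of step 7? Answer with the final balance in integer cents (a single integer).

958

(re-executing from step 4 with the substitution; state before step 4: balance=28941)
4 | pay 0 | balance=29022
5 | pay 9422 | balance=19681
6 | pay 9798 | balance=9938
7 | pay 9007 | balance=958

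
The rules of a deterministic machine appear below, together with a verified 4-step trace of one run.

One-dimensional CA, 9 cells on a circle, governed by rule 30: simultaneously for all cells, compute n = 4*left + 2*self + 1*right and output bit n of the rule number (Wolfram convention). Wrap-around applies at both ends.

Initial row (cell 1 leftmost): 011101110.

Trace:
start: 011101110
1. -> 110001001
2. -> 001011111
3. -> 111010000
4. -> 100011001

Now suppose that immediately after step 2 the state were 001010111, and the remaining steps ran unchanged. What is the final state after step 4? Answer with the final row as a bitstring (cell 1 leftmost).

100010111

state after step 2 := 001010111
3. -> 111010100
4. -> 100010111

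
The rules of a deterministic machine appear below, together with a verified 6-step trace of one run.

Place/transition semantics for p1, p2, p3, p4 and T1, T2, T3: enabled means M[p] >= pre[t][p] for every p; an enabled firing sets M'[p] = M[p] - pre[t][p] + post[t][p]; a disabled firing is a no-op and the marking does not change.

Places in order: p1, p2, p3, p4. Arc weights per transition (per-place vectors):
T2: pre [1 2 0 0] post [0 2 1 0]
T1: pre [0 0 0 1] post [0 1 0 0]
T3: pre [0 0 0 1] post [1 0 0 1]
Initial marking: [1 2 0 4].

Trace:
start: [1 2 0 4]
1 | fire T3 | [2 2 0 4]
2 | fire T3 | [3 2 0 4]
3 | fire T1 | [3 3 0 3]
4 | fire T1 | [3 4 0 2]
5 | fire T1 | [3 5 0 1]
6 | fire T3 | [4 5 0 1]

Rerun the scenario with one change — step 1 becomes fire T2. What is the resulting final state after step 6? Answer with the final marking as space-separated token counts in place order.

2 5 1 1

(re-executing from step 1 with the substitution; state before step 1: [1 2 0 4])
1 | fire T2 | [0 2 1 4]
2 | fire T3 | [1 2 1 4]
3 | fire T1 | [1 3 1 3]
4 | fire T1 | [1 4 1 2]
5 | fire T1 | [1 5 1 1]
6 | fire T3 | [2 5 1 1]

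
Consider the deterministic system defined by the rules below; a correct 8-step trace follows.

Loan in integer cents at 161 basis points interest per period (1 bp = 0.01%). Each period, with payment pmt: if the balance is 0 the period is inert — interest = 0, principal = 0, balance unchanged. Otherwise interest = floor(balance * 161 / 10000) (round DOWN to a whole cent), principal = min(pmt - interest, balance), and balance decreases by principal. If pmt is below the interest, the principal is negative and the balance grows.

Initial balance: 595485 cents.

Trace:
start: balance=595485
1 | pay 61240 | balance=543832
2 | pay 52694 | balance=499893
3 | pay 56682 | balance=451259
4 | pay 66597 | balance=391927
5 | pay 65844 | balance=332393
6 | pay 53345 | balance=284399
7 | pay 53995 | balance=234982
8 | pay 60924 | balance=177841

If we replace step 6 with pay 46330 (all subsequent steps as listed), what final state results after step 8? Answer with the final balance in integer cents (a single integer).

(re-executing from step 6 with the substitution; state before step 6: balance=332393)
6 | pay 46330 | balance=291414
7 | pay 53995 | balance=242110
8 | pay 60924 | balance=185083

185083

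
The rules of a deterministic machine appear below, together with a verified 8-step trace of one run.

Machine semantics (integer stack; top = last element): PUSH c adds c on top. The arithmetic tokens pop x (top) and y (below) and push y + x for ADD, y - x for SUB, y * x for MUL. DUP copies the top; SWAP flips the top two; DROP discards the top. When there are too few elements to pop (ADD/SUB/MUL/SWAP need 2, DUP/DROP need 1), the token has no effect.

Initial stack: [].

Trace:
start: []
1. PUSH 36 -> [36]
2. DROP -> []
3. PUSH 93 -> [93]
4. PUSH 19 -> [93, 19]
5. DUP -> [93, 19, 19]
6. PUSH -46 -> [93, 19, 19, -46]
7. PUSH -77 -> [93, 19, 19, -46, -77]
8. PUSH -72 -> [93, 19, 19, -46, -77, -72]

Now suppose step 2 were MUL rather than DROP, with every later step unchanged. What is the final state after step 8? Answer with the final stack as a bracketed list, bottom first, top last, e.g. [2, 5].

(re-executing from step 2 with the substitution; state before step 2: [36])
2. MUL -> [36]
3. PUSH 93 -> [36, 93]
4. PUSH 19 -> [36, 93, 19]
5. DUP -> [36, 93, 19, 19]
6. PUSH -46 -> [36, 93, 19, 19, -46]
7. PUSH -77 -> [36, 93, 19, 19, -46, -77]
8. PUSH -72 -> [36, 93, 19, 19, -46, -77, -72]

[36, 93, 19, 19, -46, -77, -72]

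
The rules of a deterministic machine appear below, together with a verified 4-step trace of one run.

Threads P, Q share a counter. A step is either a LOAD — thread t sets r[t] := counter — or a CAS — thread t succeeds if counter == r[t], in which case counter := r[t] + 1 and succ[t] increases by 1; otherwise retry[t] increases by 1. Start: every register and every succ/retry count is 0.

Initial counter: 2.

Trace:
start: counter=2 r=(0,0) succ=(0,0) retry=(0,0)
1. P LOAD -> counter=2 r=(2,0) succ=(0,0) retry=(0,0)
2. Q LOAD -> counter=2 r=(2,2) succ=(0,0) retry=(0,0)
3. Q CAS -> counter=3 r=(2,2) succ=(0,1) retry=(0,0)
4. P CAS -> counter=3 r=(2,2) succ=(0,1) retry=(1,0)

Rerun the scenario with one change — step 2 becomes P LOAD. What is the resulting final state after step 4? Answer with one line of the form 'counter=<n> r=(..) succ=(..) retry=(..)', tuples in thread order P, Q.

counter=3 r=(2,0) succ=(1,0) retry=(0,1)

(re-executing from step 2 with the substitution; state before step 2: counter=2 r=(2,0) succ=(0,0) retry=(0,0))
2. P LOAD -> counter=2 r=(2,0) succ=(0,0) retry=(0,0)
3. Q CAS -> counter=2 r=(2,0) succ=(0,0) retry=(0,1)
4. P CAS -> counter=3 r=(2,0) succ=(1,0) retry=(0,1)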